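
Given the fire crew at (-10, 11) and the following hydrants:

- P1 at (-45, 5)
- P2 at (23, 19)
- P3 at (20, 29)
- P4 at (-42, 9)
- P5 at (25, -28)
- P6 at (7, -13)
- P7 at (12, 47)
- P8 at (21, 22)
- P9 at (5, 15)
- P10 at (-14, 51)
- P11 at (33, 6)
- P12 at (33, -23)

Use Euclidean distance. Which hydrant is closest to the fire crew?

P9

Distances from (-10, 11):
P1: √((-35)² + (-6)²) = √(1225.000 + 36.000) = 35.5
P2: √((33)² + (8)²) = √(1089.000 + 64.000) = 34.0
P3: √((30)² + (18)²) = √(900.000 + 324.000) = 35.0
P4: √((-32)² + (-2)²) = √(1024.000 + 4.000) = 32.1
P5: √((35)² + (-39)²) = √(1225.000 + 1521.000) = 52.4
P6: √((17)² + (-24)²) = √(289.000 + 576.000) = 29.4
P7: √((22)² + (36)²) = √(484.000 + 1296.000) = 42.2
P8: √((31)² + (11)²) = √(961.000 + 121.000) = 32.9
P9: √((15)² + (4)²) = √(225.000 + 16.000) = 15.5
P10: √((-4)² + (40)²) = √(16.000 + 1600.000) = 40.2
P11: √((43)² + (-5)²) = √(1849.000 + 25.000) = 43.3
P12: √((43)² + (-34)²) = √(1849.000 + 1156.000) = 54.8
Minimum: P9 at 15.5.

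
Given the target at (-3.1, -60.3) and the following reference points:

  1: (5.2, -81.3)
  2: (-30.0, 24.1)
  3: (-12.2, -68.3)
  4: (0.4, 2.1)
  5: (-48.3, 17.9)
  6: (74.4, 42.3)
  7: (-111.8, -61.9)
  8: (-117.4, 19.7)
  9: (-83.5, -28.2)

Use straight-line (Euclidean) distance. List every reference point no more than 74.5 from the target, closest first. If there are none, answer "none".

3, 1, 4

Distances from (-3.1, -60.3):
1: √((8.3)² + (-21.0)²) = √(68.890 + 441.000) = 22.6
2: √((-26.9)² + (84.4)²) = √(723.610 + 7123.360) = 88.6
3: √((-9.1)² + (-8.0)²) = √(82.810 + 64.000) = 12.1
4: √((3.5)² + (62.4)²) = √(12.250 + 3893.760) = 62.5
5: √((-45.2)² + (78.2)²) = √(2043.040 + 6115.240) = 90.3
6: √((77.5)² + (102.6)²) = √(6006.250 + 10526.760) = 128.6
7: √((-108.7)² + (-1.6)²) = √(11815.690 + 2.560) = 108.7
8: √((-114.3)² + (80.0)²) = √(13064.490 + 6400.000) = 139.5
9: √((-80.4)² + (32.1)²) = √(6464.160 + 1030.410) = 86.6
Threshold 74.5: 3 (12.1), 1 (22.6), 4 (62.5) are within range.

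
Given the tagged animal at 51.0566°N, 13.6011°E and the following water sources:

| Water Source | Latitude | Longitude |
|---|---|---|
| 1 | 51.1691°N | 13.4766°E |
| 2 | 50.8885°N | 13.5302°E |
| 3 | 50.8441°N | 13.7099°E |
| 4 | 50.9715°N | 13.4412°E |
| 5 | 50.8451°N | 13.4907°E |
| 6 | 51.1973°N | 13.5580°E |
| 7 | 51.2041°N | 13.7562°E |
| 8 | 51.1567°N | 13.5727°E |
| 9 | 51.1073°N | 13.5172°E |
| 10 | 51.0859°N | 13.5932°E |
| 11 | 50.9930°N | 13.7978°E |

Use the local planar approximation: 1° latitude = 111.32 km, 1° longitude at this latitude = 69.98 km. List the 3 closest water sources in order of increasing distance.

10, 9, 8

Distances from 51.0566°N, 13.6011°E:
1: √((0.1125·111.32)² + (-0.1245·69.98)²) = √(156.838052 + 75.907831) = 15.2560 km
2: √((-0.1681·111.32)² + (-0.0709·69.98)²) = √(350.172327 + 24.617296) = 19.3595 km
3: √((-0.2125·111.32)² + (0.1088·69.98)²) = √(559.582680 + 57.970316) = 24.8506 km
4: √((-0.0851·111.32)² + (-0.1599·69.98)²) = √(89.744019 + 125.211669) = 14.6614 km
5: √((-0.2115·111.32)² + (-0.1104·69.98)²) = √(554.328412 + 59.687862) = 24.7794 km
6: √((0.1407·111.32)² + (-0.0431·69.98)²) = √(245.320923 + 9.097088) = 15.9505 km
7: √((0.1475·111.32)² + (0.1551·69.98)²) = √(269.606548 + 117.807102) = 19.6828 km
8: √((0.1001·111.32)² + (-0.0284·69.98)²) = √(124.169391 + 3.949886) = 11.3190 km
9: √((0.0507·111.32)² + (-0.0839·69.98)²) = √(31.853878 + 34.472422) = 8.1441 km
10: √((0.0293·111.32)² + (-0.0079·69.98)²) = √(10.638530 + 0.305634) = 3.3082 km
11: √((-0.0636·111.32)² + (0.1967·69.98)²) = √(50.125720 + 189.477042) = 15.4791 km
Sorted: 10 (3.3082 km) < 9 (8.1441 km) < 8 (11.3190 km) < 4 (14.6614 km) < 1 (15.2560 km) < …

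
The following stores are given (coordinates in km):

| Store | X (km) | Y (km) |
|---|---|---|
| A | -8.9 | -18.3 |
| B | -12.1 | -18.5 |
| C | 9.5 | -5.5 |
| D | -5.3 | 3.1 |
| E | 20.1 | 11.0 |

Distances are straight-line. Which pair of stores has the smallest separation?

Pairwise distances:
A–B: 3.2 km
A–C: 22.4 km
A–D: 21.7 km
A–E: 41.2 km
B–C: 25.2 km
B–D: 22.6 km
B–E: 43.7 km
C–D: 17.1 km
C–E: 19.6 km
D–E: 26.6 km
Closest pair: A–B at 3.2 km.

A and B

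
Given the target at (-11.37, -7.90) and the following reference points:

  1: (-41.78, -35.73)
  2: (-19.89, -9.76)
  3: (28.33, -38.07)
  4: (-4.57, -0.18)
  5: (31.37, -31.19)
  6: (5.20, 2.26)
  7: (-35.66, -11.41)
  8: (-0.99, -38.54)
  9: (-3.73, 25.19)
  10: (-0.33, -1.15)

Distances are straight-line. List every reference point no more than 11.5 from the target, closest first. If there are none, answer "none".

Distances from (-11.37, -7.90):
1: √((-30.41)² + (-27.83)²) = √(924.7681 + 774.5089) = 41.22
2: √((-8.52)² + (-1.86)²) = √(72.5904 + 3.4596) = 8.72
3: √((39.70)² + (-30.17)²) = √(1576.0900 + 910.2289) = 49.86
4: √((6.80)² + (7.72)²) = √(46.2400 + 59.5984) = 10.29
5: √((42.74)² + (-23.29)²) = √(1826.7076 + 542.4241) = 48.67
6: √((16.57)² + (10.16)²) = √(274.5649 + 103.2256) = 19.44
7: √((-24.29)² + (-3.51)²) = √(590.0041 + 12.3201) = 24.54
8: √((10.38)² + (-30.64)²) = √(107.7444 + 938.8096) = 32.35
9: √((7.64)² + (33.09)²) = √(58.3696 + 1094.9481) = 33.96
10: √((11.04)² + (6.75)²) = √(121.8816 + 45.5625) = 12.94
Threshold 11.5: 2 (8.72), 4 (10.29) are within range.

2, 4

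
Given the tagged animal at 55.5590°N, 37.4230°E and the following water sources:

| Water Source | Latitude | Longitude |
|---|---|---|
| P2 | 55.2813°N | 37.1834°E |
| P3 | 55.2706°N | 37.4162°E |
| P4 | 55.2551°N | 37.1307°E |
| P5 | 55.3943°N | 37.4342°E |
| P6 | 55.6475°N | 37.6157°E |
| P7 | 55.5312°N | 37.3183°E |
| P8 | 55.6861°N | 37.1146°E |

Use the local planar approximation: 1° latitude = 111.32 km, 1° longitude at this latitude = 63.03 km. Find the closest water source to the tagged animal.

P7

Distances from 55.5590°N, 37.4230°E:
P2: 34.4052 km
P3: 32.1075 km
P4: 38.5216 km
P5: 18.3480 km
P6: 15.6391 km
P7: 7.2888 km
P8: 24.0425 km
Minimum: P7 at 7.2888 km.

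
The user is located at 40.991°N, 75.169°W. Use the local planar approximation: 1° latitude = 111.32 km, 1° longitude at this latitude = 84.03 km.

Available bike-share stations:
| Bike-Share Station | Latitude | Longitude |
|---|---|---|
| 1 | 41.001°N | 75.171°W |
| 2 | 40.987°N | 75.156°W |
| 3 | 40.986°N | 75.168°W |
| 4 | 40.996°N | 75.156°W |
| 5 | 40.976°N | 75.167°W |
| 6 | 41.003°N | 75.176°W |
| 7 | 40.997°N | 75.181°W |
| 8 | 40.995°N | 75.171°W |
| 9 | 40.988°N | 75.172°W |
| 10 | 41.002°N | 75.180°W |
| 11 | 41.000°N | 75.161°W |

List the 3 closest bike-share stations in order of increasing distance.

9, 8, 3

Distances from 40.991°N, 75.169°W:
1: √((0.010·111.32)² + (-0.002·84.03)²) = √(1.23921 + 0.02824) = 1.126 km
2: √((-0.004·111.32)² + (0.013·84.03)²) = √(0.19827 + 1.19332) = 1.180 km
3: √((-0.005·111.32)² + (0.001·84.03)²) = √(0.30980 + 0.00706) = 0.563 km
4: √((0.005·111.32)² + (0.013·84.03)²) = √(0.30980 + 1.19332) = 1.226 km
5: √((-0.015·111.32)² + (0.002·84.03)²) = √(2.78823 + 0.02824) = 1.678 km
6: √((0.012·111.32)² + (-0.007·84.03)²) = √(1.78447 + 0.34599) = 1.460 km
7: √((0.006·111.32)² + (-0.012·84.03)²) = √(0.44612 + 1.01679) = 1.210 km
8: √((0.004·111.32)² + (-0.002·84.03)²) = √(0.19827 + 0.02824) = 0.476 km
9: √((-0.003·111.32)² + (-0.003·84.03)²) = √(0.11153 + 0.06355) = 0.418 km
10: √((0.011·111.32)² + (-0.011·84.03)²) = √(1.49945 + 0.85439) = 1.534 km
11: √((0.009·111.32)² + (0.008·84.03)²) = √(1.00376 + 0.45191) = 1.207 km
Sorted: 9 (0.418 km) < 8 (0.476 km) < 3 (0.563 km) < 1 (1.126 km) < 2 (1.180 km) < …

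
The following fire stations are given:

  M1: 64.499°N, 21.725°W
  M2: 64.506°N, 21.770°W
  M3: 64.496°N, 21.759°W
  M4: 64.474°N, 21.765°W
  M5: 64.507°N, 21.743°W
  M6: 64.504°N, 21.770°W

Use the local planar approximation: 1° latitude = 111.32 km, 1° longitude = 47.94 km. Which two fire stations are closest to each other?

M2 and M6

Pairwise distances:
M1–M2: √((0.007·111.32)² + (-0.045·47.94)²) = √(0.60721 + 4.65394) = 2.294 km
M1–M3: √((-0.003·111.32)² + (-0.034·47.94)²) = √(0.11153 + 2.65677) = 1.664 km
M1–M4: √((-0.025·111.32)² + (-0.040·47.94)²) = √(7.74509 + 3.67719) = 3.380 km
M1–M5: √((0.008·111.32)² + (-0.018·47.94)²) = √(0.79310 + 0.74463) = 1.240 km
M1–M6: √((0.005·111.32)² + (-0.045·47.94)²) = √(0.30980 + 4.65394) = 2.228 km
M2–M3: √((-0.010·111.32)² + (0.011·47.94)²) = √(1.23921 + 0.27809) = 1.232 km
M2–M4: √((-0.032·111.32)² + (0.005·47.94)²) = √(12.68955 + 0.05746) = 3.570 km
M2–M5: √((0.001·111.32)² + (0.027·47.94)²) = √(0.01239 + 1.67542) = 1.299 km
M2–M6: √((-0.002·111.32)² + (0.000·47.94)²) = √(0.04957 + 0.00000) = 0.223 km
M3–M4: √((-0.022·111.32)² + (-0.006·47.94)²) = √(5.99780 + 0.08274) = 2.466 km
M3–M5: √((0.011·111.32)² + (0.016·47.94)²) = √(1.49945 + 0.58835) = 1.445 km
M3–M6: √((0.008·111.32)² + (-0.011·47.94)²) = √(0.79310 + 0.27809) = 1.035 km
M4–M5: √((0.033·111.32)² + (0.022·47.94)²) = √(13.49504 + 1.11235) = 3.822 km
M4–M6: √((0.030·111.32)² + (-0.005·47.94)²) = √(11.15293 + 0.05746) = 3.348 km
M5–M6: √((-0.003·111.32)² + (-0.027·47.94)²) = √(0.11153 + 1.67542) = 1.337 km
Closest pair: M2–M6 at 0.223 km.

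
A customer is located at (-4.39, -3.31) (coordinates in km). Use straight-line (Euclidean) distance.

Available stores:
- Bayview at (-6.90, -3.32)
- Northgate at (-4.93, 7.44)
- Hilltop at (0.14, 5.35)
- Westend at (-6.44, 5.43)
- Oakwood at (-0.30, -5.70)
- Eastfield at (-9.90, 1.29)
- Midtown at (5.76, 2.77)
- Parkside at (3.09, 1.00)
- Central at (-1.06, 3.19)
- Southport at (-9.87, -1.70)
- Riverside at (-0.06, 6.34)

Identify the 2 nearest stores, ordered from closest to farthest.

Distances from (-4.39, -3.31):
Bayview: √((-2.51)² + (-0.01)²) = √(6.3001 + 0.0001) = 2.51 km
Northgate: √((-0.54)² + (10.75)²) = √(0.2916 + 115.5625) = 10.76 km
Hilltop: √((4.53)² + (8.66)²) = √(20.5209 + 74.9956) = 9.77 km
Westend: √((-2.05)² + (8.74)²) = √(4.2025 + 76.3876) = 8.98 km
Oakwood: √((4.09)² + (-2.39)²) = √(16.7281 + 5.7121) = 4.74 km
Eastfield: √((-5.51)² + (4.60)²) = √(30.3601 + 21.1600) = 7.18 km
Midtown: √((10.15)² + (6.08)²) = √(103.0225 + 36.9664) = 11.83 km
Parkside: √((7.48)² + (4.31)²) = √(55.9504 + 18.5761) = 8.63 km
Central: √((3.33)² + (6.50)²) = √(11.0889 + 42.2500) = 7.30 km
Southport: √((-5.48)² + (1.61)²) = √(30.0304 + 2.5921) = 5.71 km
Riverside: √((4.33)² + (9.65)²) = √(18.7489 + 93.1225) = 10.58 km
Sorted: Bayview (2.51 km) < Oakwood (4.74 km) < Southport (5.71 km) < Eastfield (7.18 km) < …

Bayview, Oakwood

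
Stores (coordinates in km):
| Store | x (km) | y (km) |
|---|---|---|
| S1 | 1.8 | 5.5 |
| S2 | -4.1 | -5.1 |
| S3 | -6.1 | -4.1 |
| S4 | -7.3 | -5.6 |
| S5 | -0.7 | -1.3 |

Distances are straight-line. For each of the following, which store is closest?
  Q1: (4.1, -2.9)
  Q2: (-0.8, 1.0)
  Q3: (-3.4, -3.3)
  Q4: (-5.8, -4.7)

Q1 at (4.1, -2.9):
  S1: √((-2.3)² + (8.4)²) = √(5.29000 + 70.56000) = 8.709 km
  S2: √((-8.2)² + (-2.2)²) = √(67.24000 + 4.84000) = 8.490 km
  S3: √((-10.2)² + (-1.2)²) = √(104.04000 + 1.44000) = 10.270 km
  S4: √((-11.4)² + (-2.7)²) = √(129.96000 + 7.29000) = 11.715 km
  S5: √((-4.8)² + (1.6)²) = √(23.04000 + 2.56000) = 5.060 km
  → nearest: S5 (5.060 km)
Q2 at (-0.8, 1.0):
  S1: √((2.6)² + (4.5)²) = √(6.76000 + 20.25000) = 5.197 km
  S2: √((-3.3)² + (-6.1)²) = √(10.89000 + 37.21000) = 6.935 km
  S3: √((-5.3)² + (-5.1)²) = √(28.09000 + 26.01000) = 7.355 km
  S4: √((-6.5)² + (-6.6)²) = √(42.25000 + 43.56000) = 9.263 km
  S5: √((0.1)² + (-2.3)²) = √(0.01000 + 5.29000) = 2.302 km
  → nearest: S5 (2.302 km)
Q3 at (-3.4, -3.3):
  S1: √((5.2)² + (8.8)²) = √(27.04000 + 77.44000) = 10.222 km
  S2: √((-0.7)² + (-1.8)²) = √(0.49000 + 3.24000) = 1.931 km
  S3: √((-2.7)² + (-0.8)²) = √(7.29000 + 0.64000) = 2.816 km
  S4: √((-3.9)² + (-2.3)²) = √(15.21000 + 5.29000) = 4.528 km
  S5: √((2.7)² + (2.0)²) = √(7.29000 + 4.00000) = 3.360 km
  → nearest: S2 (1.931 km)
Q4 at (-5.8, -4.7):
  S1: √((7.6)² + (10.2)²) = √(57.76000 + 104.04000) = 12.720 km
  S2: √((1.7)² + (-0.4)²) = √(2.89000 + 0.16000) = 1.746 km
  S3: √((-0.3)² + (0.6)²) = √(0.09000 + 0.36000) = 0.671 km
  S4: √((-1.5)² + (-0.9)²) = √(2.25000 + 0.81000) = 1.749 km
  S5: √((5.1)² + (3.4)²) = √(26.01000 + 11.56000) = 6.129 km
  → nearest: S3 (0.671 km)

Q1→S5; Q2→S5; Q3→S2; Q4→S3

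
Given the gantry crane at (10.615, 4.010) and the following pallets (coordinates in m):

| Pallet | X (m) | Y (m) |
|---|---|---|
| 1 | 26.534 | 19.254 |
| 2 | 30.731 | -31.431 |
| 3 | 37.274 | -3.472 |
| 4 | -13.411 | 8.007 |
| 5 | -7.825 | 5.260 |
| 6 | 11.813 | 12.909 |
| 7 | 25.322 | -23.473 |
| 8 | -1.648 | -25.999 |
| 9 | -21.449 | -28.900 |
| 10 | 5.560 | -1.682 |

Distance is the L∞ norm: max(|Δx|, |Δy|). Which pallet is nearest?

10

Distances from (10.615, 4.010):
1: max(|15.919|, |15.244|) = 15.919 m
2: max(|20.116|, |-35.441|) = 35.441 m
3: max(|26.659|, |-7.482|) = 26.659 m
4: max(|-24.026|, |3.997|) = 24.026 m
5: max(|-18.440|, |1.250|) = 18.440 m
6: max(|1.198|, |8.899|) = 8.899 m
7: max(|14.707|, |-27.483|) = 27.483 m
8: max(|-12.263|, |-30.009|) = 30.009 m
9: max(|-32.064|, |-32.910|) = 32.910 m
10: max(|-5.055|, |-5.692|) = 5.692 m
Minimum: 10 at 5.692 m.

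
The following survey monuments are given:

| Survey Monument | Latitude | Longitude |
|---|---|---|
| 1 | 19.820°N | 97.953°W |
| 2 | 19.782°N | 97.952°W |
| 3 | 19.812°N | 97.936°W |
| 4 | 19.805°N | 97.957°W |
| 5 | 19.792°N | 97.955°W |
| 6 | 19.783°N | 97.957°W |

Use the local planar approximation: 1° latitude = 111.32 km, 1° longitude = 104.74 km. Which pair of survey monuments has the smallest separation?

Pairwise distances:
1–2: 4.231 km
1–3: 1.991 km
1–4: 1.722 km
1–5: 3.124 km
1–6: 4.140 km
2–3: 3.736 km
2–4: 2.613 km
2–5: 1.157 km
2–6: 0.535 km
3–4: 2.333 km
3–5: 2.986 km
3–6: 3.906 km
4–5: 1.462 km
4–6: 2.449 km
5–6: 1.024 km
Closest pair: 2–6 at 0.535 km.

2 and 6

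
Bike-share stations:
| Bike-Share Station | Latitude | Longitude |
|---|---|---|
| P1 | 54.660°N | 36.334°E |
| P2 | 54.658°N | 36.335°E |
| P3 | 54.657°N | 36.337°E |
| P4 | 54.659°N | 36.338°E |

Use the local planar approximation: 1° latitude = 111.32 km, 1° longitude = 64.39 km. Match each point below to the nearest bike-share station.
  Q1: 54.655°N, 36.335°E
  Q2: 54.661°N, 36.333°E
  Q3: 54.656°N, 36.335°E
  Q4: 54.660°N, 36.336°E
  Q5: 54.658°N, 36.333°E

Q1 at 54.655°N, 36.335°E:
  P1: 0.560312 km
  P2: 0.333960 km
  P3: 0.257202 km
  P4: 0.485375 km
  → nearest: P3 (0.257202 km)
Q2 at 54.661°N, 36.333°E:
  P1: 0.128601 km
  P2: 0.357930 km
  P3: 0.514404 km
  P4: 0.391434 km
  → nearest: P1 (0.128601 km)
Q3 at 54.656°N, 36.335°E:
  P1: 0.449911 km
  P2: 0.222640 km
  P3: 0.170225 km
  P4: 0.385803 km
  → nearest: P3 (0.170225 km)
Q4 at 54.660°N, 36.336°E:
  P1: 0.128780 km
  P2: 0.231764 km
  P3: 0.340111 km
  P4: 0.170225 km
  → nearest: P1 (0.128780 km)
Q5 at 54.658°N, 36.333°E:
  P1: 0.231764 km
  P2: 0.128780 km
  P3: 0.280587 km
  P4: 0.340652 km
  → nearest: P2 (0.128780 km)

Q1→P3; Q2→P1; Q3→P3; Q4→P1; Q5→P2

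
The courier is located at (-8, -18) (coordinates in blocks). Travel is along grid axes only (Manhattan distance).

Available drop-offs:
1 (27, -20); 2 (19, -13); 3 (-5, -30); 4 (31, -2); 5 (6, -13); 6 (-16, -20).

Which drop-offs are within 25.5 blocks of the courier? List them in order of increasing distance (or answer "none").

Distances from (-8, -18):
1: |35| + |-2| = 35 + 2 = 37 blocks
2: |27| + |5| = 27 + 5 = 32 blocks
3: |3| + |-12| = 3 + 12 = 15 blocks
4: |39| + |16| = 39 + 16 = 55 blocks
5: |14| + |5| = 14 + 5 = 19 blocks
6: |-8| + |-2| = 8 + 2 = 10 blocks
Threshold 25.5 blocks: 6 (10 blocks), 3 (15 blocks), 5 (19 blocks) are within range.

6, 3, 5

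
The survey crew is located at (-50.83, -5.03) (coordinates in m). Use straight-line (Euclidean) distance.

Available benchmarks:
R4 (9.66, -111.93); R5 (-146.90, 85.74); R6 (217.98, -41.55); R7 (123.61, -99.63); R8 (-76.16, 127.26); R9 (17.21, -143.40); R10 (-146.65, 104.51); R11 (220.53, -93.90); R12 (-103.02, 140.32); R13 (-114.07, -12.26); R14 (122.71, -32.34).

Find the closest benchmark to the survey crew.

R13

Distances from (-50.83, -5.03):
R4: √((60.49)² + (-106.90)²) = √(3659.0401 + 11427.6100) = 122.83 m
R5: √((-96.07)² + (90.77)²) = √(9229.4449 + 8239.1929) = 132.17 m
R6: √((268.81)² + (-36.52)²) = √(72258.8161 + 1333.7104) = 271.28 m
R7: √((174.44)² + (-94.60)²) = √(30429.3136 + 8949.1600) = 198.44 m
R8: √((-25.33)² + (132.29)²) = √(641.6089 + 17500.6441) = 134.69 m
R9: √((68.04)² + (-138.37)²) = √(4629.4416 + 19146.2569) = 154.19 m
R10: √((-95.82)² + (109.54)²) = √(9181.4724 + 11999.0116) = 145.54 m
R11: √((271.36)² + (-88.87)²) = √(73636.2496 + 7897.8769) = 285.54 m
R12: √((-52.19)² + (145.35)²) = √(2723.7961 + 21126.6225) = 154.44 m
R13: √((-63.24)² + (-7.23)²) = √(3999.2976 + 52.2729) = 63.65 m
R14: √((173.54)² + (-27.31)²) = √(30116.1316 + 745.8361) = 175.68 m
Minimum: R13 at 63.65 m.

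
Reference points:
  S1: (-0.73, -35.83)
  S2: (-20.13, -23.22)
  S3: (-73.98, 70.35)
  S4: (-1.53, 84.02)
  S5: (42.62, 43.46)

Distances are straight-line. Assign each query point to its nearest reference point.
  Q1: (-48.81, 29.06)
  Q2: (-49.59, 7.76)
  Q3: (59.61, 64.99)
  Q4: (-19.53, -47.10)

Q1 at (-48.81, 29.06):
  S1: 80.76
  S2: 59.63
  S3: 48.36
  S4: 72.50
  S5: 92.56
  → nearest: S3 (48.36)
Q2 at (-49.59, 7.76):
  S1: 65.48
  S2: 42.75
  S3: 67.17
  S4: 90.14
  S5: 98.88
  → nearest: S2 (42.75)
Q3 at (59.61, 64.99):
  S1: 117.50
  S2: 118.91
  S3: 133.70
  S4: 64.03
  S5: 27.43
  → nearest: S5 (27.43)
Q4 at (-19.53, -47.10):
  S1: 21.92
  S2: 23.89
  S3: 129.46
  S4: 132.35
  S5: 109.84
  → nearest: S1 (21.92)

Q1→S3; Q2→S2; Q3→S5; Q4→S1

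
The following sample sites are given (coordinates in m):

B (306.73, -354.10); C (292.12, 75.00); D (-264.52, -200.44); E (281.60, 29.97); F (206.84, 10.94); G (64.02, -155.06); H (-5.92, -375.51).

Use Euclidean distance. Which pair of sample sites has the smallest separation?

C and E

Pairwise distances:
B–C: √((-14.61)² + (429.10)²) = √(213.4521 + 184126.8100) = 429.35 m
B–D: √((-571.25)² + (153.66)²) = √(326326.5625 + 23611.3956) = 591.56 m
B–E: √((-25.13)² + (384.07)²) = √(631.5169 + 147509.7649) = 384.89 m
B–F: √((-99.89)² + (365.04)²) = √(9978.0121 + 133254.2016) = 378.46 m
B–G: √((-242.71)² + (199.04)²) = √(58908.1441 + 39616.9216) = 313.89 m
B–H: √((-312.65)² + (-21.41)²) = √(97750.0225 + 458.3881) = 313.38 m
C–D: √((-556.64)² + (-275.44)²) = √(309848.0896 + 75867.1936) = 621.06 m
C–E: √((-10.52)² + (-45.03)²) = √(110.6704 + 2027.7009) = 46.24 m
C–F: √((-85.28)² + (-64.06)²) = √(7272.6784 + 4103.6836) = 106.66 m
C–G: √((-228.10)² + (-230.06)²) = √(52029.6100 + 52927.6036) = 323.97 m
C–H: √((-298.04)² + (-450.51)²) = √(88827.8416 + 202959.2601) = 540.17 m
D–E: √((546.12)² + (230.41)²) = √(298247.0544 + 53088.7681) = 592.74 m
D–F: √((471.36)² + (211.38)²) = √(222180.2496 + 44681.5044) = 516.59 m
D–G: √((328.54)² + (45.38)²) = √(107938.5316 + 2059.3444) = 331.66 m
D–H: √((258.60)² + (-175.07)²) = √(66873.9600 + 30649.5049) = 312.29 m
E–F: √((-74.76)² + (-19.03)²) = √(5589.0576 + 362.1409) = 77.14 m
E–G: √((-217.58)² + (-185.03)²) = √(47341.0564 + 34236.1009) = 285.62 m
E–H: √((-287.52)² + (-405.48)²) = √(82667.7504 + 164414.0304) = 497.07 m
F–G: √((-142.82)² + (-166.00)²) = √(20397.5524 + 27556.0000) = 218.98 m
F–H: √((-212.76)² + (-386.45)²) = √(45266.8176 + 149343.6025) = 441.15 m
G–H: √((-69.94)² + (-220.45)²) = √(4891.6036 + 48598.2025) = 231.28 m
Closest pair: C–E at 46.24 m.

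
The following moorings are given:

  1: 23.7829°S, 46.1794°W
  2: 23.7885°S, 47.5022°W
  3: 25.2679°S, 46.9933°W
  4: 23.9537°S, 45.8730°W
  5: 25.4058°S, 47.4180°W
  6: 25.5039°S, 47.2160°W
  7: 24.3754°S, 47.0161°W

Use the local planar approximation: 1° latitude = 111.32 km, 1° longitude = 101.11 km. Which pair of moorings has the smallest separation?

5 and 6

Pairwise distances:
5–6: 23.1604 km
3–6: 34.6008 km
1–4: 36.3494 km
3–5: 45.6028 km
2–7: 81.7568 km
3–7: 99.3798 km
1–7: 107.2720 km
5–7: 121.6895 km
4–7: 124.7484 km
6–7: 127.2402 km
1–2: 133.7498 km
2–4: 165.7518 km
2–3: 172.5380 km
2–5: 180.2390 km
1–3: 184.6610 km
3–4: 185.0233 km
2–6: 193.1385 km
1–6: 218.3777 km
4–6: 219.5881 km
1–5: 219.8232 km
4–5: 224.7957 km
Closest pair: 5–6 at 23.1604 km.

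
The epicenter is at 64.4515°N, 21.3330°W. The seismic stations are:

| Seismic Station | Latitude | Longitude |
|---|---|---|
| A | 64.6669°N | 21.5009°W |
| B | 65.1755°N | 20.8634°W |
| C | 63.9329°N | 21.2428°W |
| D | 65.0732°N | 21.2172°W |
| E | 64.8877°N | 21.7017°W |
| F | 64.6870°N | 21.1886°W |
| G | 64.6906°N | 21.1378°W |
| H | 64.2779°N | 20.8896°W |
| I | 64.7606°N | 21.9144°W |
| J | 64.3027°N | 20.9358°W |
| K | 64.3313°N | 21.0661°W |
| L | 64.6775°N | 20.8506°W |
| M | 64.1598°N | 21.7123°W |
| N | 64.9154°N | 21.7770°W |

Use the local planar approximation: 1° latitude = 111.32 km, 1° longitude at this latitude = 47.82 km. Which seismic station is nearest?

Distances from 64.4515°N, 21.3330°W:
A: √((0.2154·111.32)² + (-0.1679·47.82)²) = √(574.960214 + 64.464488) = 25.2868 km
B: √((0.7240·111.32)² + (0.4696·47.82)²) = √(6495.663635 + 504.284152) = 83.6657 km
C: √((-0.5186·111.32)² + (0.0902·47.82)²) = √(3332.816634 + 18.605109) = 57.8915 km
D: √((0.6217·111.32)² + (0.1158·47.82)²) = √(4789.697988 + 30.664526) = 69.4288 km
E: √((0.4362·111.32)² + (-0.3687·47.82)²) = √(2357.858387 + 310.860412) = 51.6596 km
F: √((0.2355·111.32)² + (0.1444·47.82)²) = √(687.271316 + 47.681898) = 27.1100 km
G: √((0.2391·111.32)² + (0.1952·47.82)²) = √(708.444034 + 87.132218) = 28.2060 km
H: √((-0.1736·111.32)² + (0.4434·47.82)²) = √(373.461500 + 449.583663) = 28.6888 km
I: √((0.3091·111.32)² + (-0.5814·47.82)²) = √(1183.980107 + 772.981675) = 44.2376 km
J: √((-0.1488·111.32)² + (0.3972·47.82)²) = √(274.379877 + 360.775987) = 25.2023 km
K: √((-0.1202·111.32)² + (0.2669·47.82)²) = √(179.042169 + 162.898202) = 18.4916 km
L: √((0.2260·111.32)² + (0.4824·47.82)²) = √(632.941065 + 532.149602) = 34.1334 km
M: √((-0.2917·111.32)² + (-0.3793·47.82)²) = √(1054.433642 + 328.991615) = 37.1944 km
N: √((0.4639·111.32)² + (-0.4440·47.82)²) = √(2666.828823 + 450.801221) = 55.8357 km
Minimum: K at 18.4916 km.

K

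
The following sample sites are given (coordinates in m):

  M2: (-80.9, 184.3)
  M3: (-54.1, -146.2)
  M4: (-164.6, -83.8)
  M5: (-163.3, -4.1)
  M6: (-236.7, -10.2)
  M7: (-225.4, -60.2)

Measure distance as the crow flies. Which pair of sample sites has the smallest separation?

Pairwise distances:
M2–M3: 331.6 m
M2–M4: 280.9 m
M2–M5: 205.6 m
M2–M6: 249.2 m
M2–M7: 284.0 m
M3–M4: 126.9 m
M3–M5: 179.2 m
M3–M6: 227.7 m
M3–M7: 191.7 m
M4–M5: 79.7 m
M4–M6: 103.0 m
M4–M7: 65.2 m
M5–M6: 73.7 m
M5–M7: 83.7 m
M6–M7: 51.3 m
Closest pair: M6–M7 at 51.3 m.

M6 and M7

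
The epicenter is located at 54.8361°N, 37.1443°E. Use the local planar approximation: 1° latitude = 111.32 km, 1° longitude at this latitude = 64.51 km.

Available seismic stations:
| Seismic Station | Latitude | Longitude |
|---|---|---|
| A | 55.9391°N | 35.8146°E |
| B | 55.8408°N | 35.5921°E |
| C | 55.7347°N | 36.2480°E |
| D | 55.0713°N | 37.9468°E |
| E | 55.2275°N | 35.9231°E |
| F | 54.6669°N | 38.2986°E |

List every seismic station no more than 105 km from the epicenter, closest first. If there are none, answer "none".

D, F, E

Distances from 54.8361°N, 37.1443°E:
A: √((1.1030·111.32)² + (-1.3297·64.51)²) = √(15076.391973 + 7358.027748) = 149.7812 km
B: √((1.0047·111.32)² + (-1.5522·64.51)²) = √(12508.902281 + 10026.501936) = 150.1180 km
C: √((0.8986·111.32)² + (-0.8963·64.51)²) = √(10006.431434 + 3343.188595) = 115.5406 km
D: √((0.2352·111.32)² + (0.8025·64.51)²) = √(685.521421 + 2680.057834) = 58.0136 km
E: √((0.3914·111.32)² + (-1.2212·64.51)²) = √(1898.401367 + 6206.227267) = 90.0257 km
F: √((-0.1692·111.32)² + (1.1543·64.51)²) = √(354.770184 + 5544.871361) = 76.8091 km
Threshold 105 km: D (58.0136 km), F (76.8091 km), E (90.0257 km) are within range.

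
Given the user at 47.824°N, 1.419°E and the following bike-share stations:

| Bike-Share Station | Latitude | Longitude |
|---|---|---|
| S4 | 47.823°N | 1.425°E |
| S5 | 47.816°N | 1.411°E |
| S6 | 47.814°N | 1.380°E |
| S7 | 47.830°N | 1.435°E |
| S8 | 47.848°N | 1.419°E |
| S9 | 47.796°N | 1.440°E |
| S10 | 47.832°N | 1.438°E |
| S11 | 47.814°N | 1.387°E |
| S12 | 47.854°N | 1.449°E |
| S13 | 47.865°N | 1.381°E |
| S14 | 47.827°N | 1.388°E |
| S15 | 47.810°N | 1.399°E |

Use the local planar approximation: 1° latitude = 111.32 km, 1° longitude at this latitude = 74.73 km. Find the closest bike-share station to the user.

Distances from 47.824°N, 1.419°E:
S4: √((-0.001·111.32)² + (0.006·74.73)²) = √(0.01239 + 0.20104) = 0.462 km
S5: √((-0.008·111.32)² + (-0.008·74.73)²) = √(0.79310 + 0.35741) = 1.073 km
S6: √((-0.010·111.32)² + (-0.039·74.73)²) = √(1.23921 + 8.49414) = 3.120 km
S7: √((0.006·111.32)² + (0.016·74.73)²) = √(0.44612 + 1.42965) = 1.370 km
S8: √((0.024·111.32)² + (0.000·74.73)²) = √(7.13787 + 0.00000) = 2.672 km
S9: √((-0.028·111.32)² + (0.021·74.73)²) = √(9.71544 + 2.46280) = 3.490 km
S10: √((0.008·111.32)² + (0.019·74.73)²) = √(0.79310 + 2.01603) = 1.676 km
S11: √((-0.010·111.32)² + (-0.032·74.73)²) = √(1.23921 + 5.71860) = 2.638 km
S12: √((0.030·111.32)² + (0.030·74.73)²) = √(11.15293 + 5.02612) = 4.022 km
S13: √((0.041·111.32)² + (-0.038·74.73)²) = √(20.83119 + 8.06412) = 5.375 km
S14: √((0.003·111.32)² + (-0.031·74.73)²) = √(0.11153 + 5.36677) = 2.341 km
S15: √((-0.014·111.32)² + (-0.020·74.73)²) = √(2.42886 + 2.23383) = 2.159 km
Minimum: S4 at 0.462 km.

S4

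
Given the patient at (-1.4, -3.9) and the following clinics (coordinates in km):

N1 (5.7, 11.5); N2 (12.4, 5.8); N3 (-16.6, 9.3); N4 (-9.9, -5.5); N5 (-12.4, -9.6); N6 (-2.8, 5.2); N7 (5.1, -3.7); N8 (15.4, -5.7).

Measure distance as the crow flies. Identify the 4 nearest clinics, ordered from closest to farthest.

Distances from (-1.4, -3.9):
N1: √((7.1)² + (15.4)²) = √(50.4100 + 237.1600) = 16.96 km
N2: √((13.8)² + (9.7)²) = √(190.4400 + 94.0900) = 16.87 km
N3: √((-15.2)² + (13.2)²) = √(231.0400 + 174.2400) = 20.13 km
N4: √((-8.5)² + (-1.6)²) = √(72.2500 + 2.5600) = 8.65 km
N5: √((-11.0)² + (-5.7)²) = √(121.0000 + 32.4900) = 12.39 km
N6: √((-1.4)² + (9.1)²) = √(1.9600 + 82.8100) = 9.21 km
N7: √((6.5)² + (0.2)²) = √(42.2500 + 0.0400) = 6.50 km
N8: √((16.8)² + (-1.8)²) = √(282.2400 + 3.2400) = 16.90 km
Sorted: N7 (6.50 km) < N4 (8.65 km) < N6 (9.21 km) < N5 (12.39 km) < N2 (16.87 km) < N8 (16.90 km) < …

N7, N4, N6, N5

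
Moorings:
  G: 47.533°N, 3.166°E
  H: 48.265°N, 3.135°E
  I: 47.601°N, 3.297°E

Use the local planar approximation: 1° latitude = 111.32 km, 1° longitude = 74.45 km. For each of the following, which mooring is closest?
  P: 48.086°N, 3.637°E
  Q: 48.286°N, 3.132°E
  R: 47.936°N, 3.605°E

P→H; Q→H; R→I

P at 48.086°N, 3.637°E:
  G: √((-0.553·111.32)² + (-0.471·74.45)²) = √(3789.62868 + 1229.62085) = 70.847 km
  H: √((0.179·111.32)² + (-0.502·74.45)²) = √(397.05663 + 1396.80840) = 42.354 km
  I: √((-0.485·111.32)² + (-0.340·74.45)²) = √(2914.94170 + 640.74797) = 59.630 km
  → nearest: H (42.354 km)
Q at 48.286°N, 3.132°E:
  G: √((-0.753·111.32)² + (0.034·74.45)²) = √(7026.45627 + 6.40748) = 83.862 km
  H: √((-0.021·111.32)² + (0.003·74.45)²) = √(5.46493 + 0.04989) = 2.348 km
  I: √((-0.685·111.32)² + (0.165·74.45)²) = √(5814.70302 + 150.90280) = 77.237 km
  → nearest: H (2.348 km)
R at 47.936°N, 3.605°E:
  G: √((-0.403·111.32)² + (-0.439·74.45)²) = √(2012.59546 + 1068.21444) = 55.505 km
  H: √((0.329·111.32)² + (-0.470·74.45)²) = √(1341.33789 + 1224.40507) = 50.653 km
  I: √((-0.335·111.32)² + (-0.308·74.45)²) = √(1390.70818 + 525.81242) = 43.778 km
  → nearest: I (43.778 km)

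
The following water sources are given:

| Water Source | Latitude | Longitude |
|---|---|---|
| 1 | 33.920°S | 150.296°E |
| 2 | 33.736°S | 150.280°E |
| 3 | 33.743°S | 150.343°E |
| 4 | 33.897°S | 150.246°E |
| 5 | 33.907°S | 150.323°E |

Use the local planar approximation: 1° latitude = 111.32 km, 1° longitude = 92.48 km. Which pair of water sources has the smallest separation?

Pairwise distances:
1–5: 2.886 km
1–4: 5.286 km
2–3: 5.878 km
4–5: 7.207 km
2–4: 18.196 km
3–5: 18.350 km
3–4: 19.348 km
2–5: 19.447 km
1–3: 20.177 km
1–2: 20.536 km
Closest pair: 1–5 at 2.886 km.

1 and 5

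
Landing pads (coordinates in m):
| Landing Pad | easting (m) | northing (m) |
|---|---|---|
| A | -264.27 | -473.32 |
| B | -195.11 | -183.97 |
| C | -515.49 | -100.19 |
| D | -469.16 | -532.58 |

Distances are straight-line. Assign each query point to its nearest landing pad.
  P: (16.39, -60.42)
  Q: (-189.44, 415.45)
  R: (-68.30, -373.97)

P→B; Q→B; R→A

P at (16.39, -60.42):
  A: 499.26 m
  B: 244.94 m
  C: 533.36 m
  D: 677.27 m
  → nearest: B (244.94 m)
Q at (-189.44, 415.45):
  A: 891.91 m
  B: 599.45 m
  C: 610.08 m
  D: 988.44 m
  → nearest: B (599.45 m)
R at (-68.30, -373.97):
  A: 219.71 m
  B: 228.43 m
  C: 524.34 m
  D: 431.10 m
  → nearest: A (219.71 m)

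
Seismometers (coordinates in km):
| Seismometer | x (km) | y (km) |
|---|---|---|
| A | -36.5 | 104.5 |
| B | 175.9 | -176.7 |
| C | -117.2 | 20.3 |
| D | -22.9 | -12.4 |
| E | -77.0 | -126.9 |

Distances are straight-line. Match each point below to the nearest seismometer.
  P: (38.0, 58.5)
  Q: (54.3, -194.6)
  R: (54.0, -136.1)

P→A; Q→B; R→B

P at (38.0, 58.5):
  A: √((-74.5)² + (46.0)²) = √(5550.250 + 2116.000) = 87.6 km
  B: √((137.9)² + (-235.2)²) = √(19016.410 + 55319.040) = 272.6 km
  C: √((-155.2)² + (-38.2)²) = √(24087.040 + 1459.240) = 159.8 km
  D: √((-60.9)² + (-70.9)²) = √(3708.810 + 5026.810) = 93.5 km
  E: √((-115.0)² + (-185.4)²) = √(13225.000 + 34373.160) = 218.2 km
  → nearest: A (87.6 km)
Q at (54.3, -194.6):
  A: √((-90.8)² + (299.1)²) = √(8244.640 + 89460.810) = 312.6 km
  B: √((121.6)² + (17.9)²) = √(14786.560 + 320.410) = 122.9 km
  C: √((-171.5)² + (214.9)²) = √(29412.250 + 46182.010) = 274.9 km
  D: √((-77.2)² + (182.2)²) = √(5959.840 + 33196.840) = 197.9 km
  E: √((-131.3)² + (67.7)²) = √(17239.690 + 4583.290) = 147.7 km
  → nearest: B (122.9 km)
R at (54.0, -136.1):
  A: √((-90.5)² + (240.6)²) = √(8190.250 + 57888.360) = 257.1 km
  B: √((121.9)² + (-40.6)²) = √(14859.610 + 1648.360) = 128.5 km
  C: √((-171.2)² + (156.4)²) = √(29309.440 + 24460.960) = 231.9 km
  D: √((-76.9)² + (123.7)²) = √(5913.610 + 15301.690) = 145.7 km
  E: √((-131.0)² + (9.2)²) = √(17161.000 + 84.640) = 131.3 km
  → nearest: B (128.5 km)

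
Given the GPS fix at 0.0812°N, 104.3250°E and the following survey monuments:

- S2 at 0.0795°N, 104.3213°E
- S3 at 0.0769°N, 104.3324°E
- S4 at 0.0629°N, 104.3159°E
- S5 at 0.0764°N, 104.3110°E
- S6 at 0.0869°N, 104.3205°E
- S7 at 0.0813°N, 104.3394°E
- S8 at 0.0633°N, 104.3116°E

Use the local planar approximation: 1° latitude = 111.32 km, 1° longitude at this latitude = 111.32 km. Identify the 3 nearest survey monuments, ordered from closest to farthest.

S2, S6, S3

Distances from 0.0812°N, 104.3250°E:
S2: √((-0.0017·111.32)² + (-0.0037·111.32)²) = √(0.035813 + 0.169648) = 0.4533 km
S3: √((-0.0043·111.32)² + (0.0074·111.32)²) = √(0.229131 + 0.678594) = 0.9527 km
S4: √((-0.0183·111.32)² + (-0.0091·111.32)²) = √(4.150005 + 1.026193) = 2.2751 km
S5: √((-0.0048·111.32)² + (-0.0140·111.32)²) = √(0.285515 + 2.428860) = 1.6475 km
S6: √((0.0057·111.32)² + (-0.0045·111.32)²) = √(0.402621 + 0.250941) = 0.8084 km
S7: √((0.0001·111.32)² + (0.0144·111.32)²) = √(0.000124 + 2.569635) = 1.6030 km
S8: √((-0.0179·111.32)² + (-0.0134·111.32)²) = √(3.970566 + 2.225133) = 2.4891 km
Sorted: S2 (0.4533 km) < S6 (0.8084 km) < S3 (0.9527 km) < S7 (1.6030 km) < S5 (1.6475 km) < …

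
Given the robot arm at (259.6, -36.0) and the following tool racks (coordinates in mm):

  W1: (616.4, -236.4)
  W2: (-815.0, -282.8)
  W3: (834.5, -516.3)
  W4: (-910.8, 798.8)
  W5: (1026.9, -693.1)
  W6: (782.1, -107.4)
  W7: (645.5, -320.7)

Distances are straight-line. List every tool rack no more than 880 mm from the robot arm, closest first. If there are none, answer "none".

W1, W7, W6, W3

Distances from (259.6, -36.0):
W1: 409.2 mm
W2: 1102.6 mm
W3: 749.1 mm
W4: 1437.6 mm
W5: 1010.2 mm
W6: 527.4 mm
W7: 479.6 mm
Threshold 880 mm: W1 (409.2 mm), W7 (479.6 mm), W6 (527.4 mm), W3 (749.1 mm) are within range.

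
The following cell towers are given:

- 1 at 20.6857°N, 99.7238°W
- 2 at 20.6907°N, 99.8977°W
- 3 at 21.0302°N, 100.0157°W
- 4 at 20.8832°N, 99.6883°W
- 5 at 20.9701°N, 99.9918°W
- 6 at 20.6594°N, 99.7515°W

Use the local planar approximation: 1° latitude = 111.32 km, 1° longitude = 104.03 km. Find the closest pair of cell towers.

Pairwise distances:
1–2: 18.0994 km
1–3: 48.9164 km
1–4: 22.2937 km
1–5: 42.1855 km
1–6: 4.1080 km
2–3: 39.7368 km
2–4: 30.5572 km
2–5: 32.6070 km
2–6: 15.6032 km
3–4: 37.7866 km
3–5: 7.1374 km
3–6: 49.5907 km
4–5: 33.0218 km
4–6: 25.7664 km
5–6: 42.6754 km
Closest pair: 1–6 at 4.1080 km.

1 and 6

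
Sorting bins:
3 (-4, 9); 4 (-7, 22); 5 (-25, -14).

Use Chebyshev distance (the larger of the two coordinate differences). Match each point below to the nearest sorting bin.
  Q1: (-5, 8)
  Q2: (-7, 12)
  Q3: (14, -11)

Q1→3; Q2→3; Q3→3

Q1 at (-5, 8):
  3: max(|1|, |1|) = 1
  4: max(|-2|, |14|) = 14
  5: max(|-20|, |-22|) = 22
  → nearest: 3 (1)
Q2 at (-7, 12):
  3: max(|3|, |-3|) = 3
  4: max(|0|, |10|) = 10
  5: max(|-18|, |-26|) = 26
  → nearest: 3 (3)
Q3 at (14, -11):
  3: max(|-18|, |20|) = 20
  4: max(|-21|, |33|) = 33
  5: max(|-39|, |-3|) = 39
  → nearest: 3 (20)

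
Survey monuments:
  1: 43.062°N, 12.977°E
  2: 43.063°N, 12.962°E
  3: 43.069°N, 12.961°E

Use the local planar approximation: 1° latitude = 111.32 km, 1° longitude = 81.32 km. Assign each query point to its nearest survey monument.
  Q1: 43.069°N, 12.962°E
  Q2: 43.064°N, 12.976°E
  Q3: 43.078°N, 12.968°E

Q1→3; Q2→1; Q3→3

Q1 at 43.069°N, 12.962°E:
  1: √((-0.007·111.32)² + (0.015·81.32)²) = √(0.60721 + 1.48791) = 1.447 km
  2: √((-0.006·111.32)² + (0.000·81.32)²) = √(0.44612 + 0.00000) = 0.668 km
  3: √((0.000·111.32)² + (-0.001·81.32)²) = √(0.00000 + 0.00661) = 0.081 km
  → nearest: 3 (0.081 km)
Q2 at 43.064°N, 12.976°E:
  1: √((-0.002·111.32)² + (0.001·81.32)²) = √(0.04957 + 0.00661) = 0.237 km
  2: √((-0.001·111.32)² + (-0.014·81.32)²) = √(0.01239 + 1.29614) = 1.144 km
  3: √((0.005·111.32)² + (-0.015·81.32)²) = √(0.30980 + 1.48791) = 1.341 km
  → nearest: 1 (0.237 km)
Q3 at 43.078°N, 12.968°E:
  1: √((-0.016·111.32)² + (0.009·81.32)²) = √(3.17239 + 0.53565) = 1.926 km
  2: √((-0.015·111.32)² + (-0.006·81.32)²) = √(2.78823 + 0.23807) = 1.740 km
  3: √((-0.009·111.32)² + (-0.007·81.32)²) = √(1.00376 + 0.32403) = 1.152 km
  → nearest: 3 (1.152 km)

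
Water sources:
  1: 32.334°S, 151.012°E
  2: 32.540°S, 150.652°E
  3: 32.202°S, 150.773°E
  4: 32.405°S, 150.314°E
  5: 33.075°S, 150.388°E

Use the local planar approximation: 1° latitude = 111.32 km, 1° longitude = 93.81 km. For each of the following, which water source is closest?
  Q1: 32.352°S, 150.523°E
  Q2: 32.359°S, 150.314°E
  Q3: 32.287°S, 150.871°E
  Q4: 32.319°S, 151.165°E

Q1→4; Q2→4; Q3→3; Q4→1

Q1 at 32.352°S, 150.523°E:
  1: 45.917 km
  2: 24.175 km
  3: 28.790 km
  4: 20.475 km
  5: 81.475 km
  → nearest: 4 (20.475 km)
Q2 at 32.359°S, 150.314°E:
  1: 65.538 km
  2: 37.568 km
  3: 46.471 km
  4: 5.121 km
  5: 80.007 km
  → nearest: 4 (5.121 km)
Q3 at 32.287°S, 150.871°E:
  1: 14.224 km
  2: 34.861 km
  3: 13.193 km
  4: 53.878 km
  5: 98.731 km
  → nearest: 3 (13.193 km)
Q4 at 32.319°S, 151.165°E:
  1: 14.450 km
  2: 54.048 km
  3: 39.012 km
  4: 80.404 km
  5: 111.335 km
  → nearest: 1 (14.450 km)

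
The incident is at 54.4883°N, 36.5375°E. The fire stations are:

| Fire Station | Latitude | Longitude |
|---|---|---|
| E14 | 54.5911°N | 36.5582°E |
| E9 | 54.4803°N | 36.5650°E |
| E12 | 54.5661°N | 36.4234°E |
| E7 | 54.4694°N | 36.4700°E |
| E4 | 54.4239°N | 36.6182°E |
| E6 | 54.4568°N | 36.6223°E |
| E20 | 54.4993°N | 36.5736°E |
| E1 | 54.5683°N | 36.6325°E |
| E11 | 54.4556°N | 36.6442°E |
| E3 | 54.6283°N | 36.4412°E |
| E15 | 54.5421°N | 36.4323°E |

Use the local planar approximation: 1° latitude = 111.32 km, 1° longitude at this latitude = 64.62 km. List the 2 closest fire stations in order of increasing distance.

E9, E20

Distances from 54.4883°N, 36.5375°E:
E14: √((0.1028·111.32)² + (0.0207·64.62)²) = √(130.958178 + 1.789265) = 11.5216 km
E9: √((-0.0080·111.32)² + (0.0275·64.62)²) = √(0.793097 + 3.157907) = 1.9877 km
E12: √((0.0778·111.32)² + (-0.1141·64.62)²) = √(75.007655 + 54.363223) = 11.3741 km
E7: √((-0.0189·111.32)² + (-0.0675·64.62)²) = √(4.426597 + 19.025735) = 4.8428 km
E4: √((-0.0644·111.32)² + (0.0807·64.62)²) = √(51.394676 + 27.194494) = 8.8651 km
E6: √((-0.0315·111.32)² + (0.0848·64.62)²) = √(12.296103 + 30.027945) = 6.5057 km
E20: √((0.0110·111.32)² + (0.0361·64.62)²) = √(1.499449 + 5.441872) = 2.6346 km
E1: √((0.0800·111.32)² + (0.0950·64.62)²) = √(79.309711 + 37.686093) = 10.8165 km
E11: √((-0.0327·111.32)² + (0.1067·64.62)²) = √(13.250794 + 47.540391) = 7.7969 km
E3: √((0.1400·111.32)² + (-0.0963·64.62)²) = √(242.885991 + 38.724559) = 16.7813 km
E15: √((0.0538·111.32)² + (-0.1052·64.62)²) = √(35.868313 + 46.213130) = 9.0599 km
Sorted: E9 (1.9877 km) < E20 (2.6346 km) < E7 (4.8428 km) < E6 (6.5057 km) < …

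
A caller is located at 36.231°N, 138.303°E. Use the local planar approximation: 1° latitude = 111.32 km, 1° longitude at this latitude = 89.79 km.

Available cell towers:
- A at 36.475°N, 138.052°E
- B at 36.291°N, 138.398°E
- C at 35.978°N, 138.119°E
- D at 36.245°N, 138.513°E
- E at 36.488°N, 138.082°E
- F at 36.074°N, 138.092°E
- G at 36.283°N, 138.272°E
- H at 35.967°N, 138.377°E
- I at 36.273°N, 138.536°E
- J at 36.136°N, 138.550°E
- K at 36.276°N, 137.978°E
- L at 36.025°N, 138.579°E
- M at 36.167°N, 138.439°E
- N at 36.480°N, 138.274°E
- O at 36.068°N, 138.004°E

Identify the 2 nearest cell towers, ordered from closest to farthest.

G, B

Distances from 36.231°N, 138.303°E:
A: 35.295 km
B: 10.834 km
C: 32.652 km
D: 18.920 km
E: 34.817 km
F: 25.776 km
G: 6.423 km
H: 30.130 km
I: 21.437 km
J: 24.570 km
K: 29.609 km
L: 33.764 km
M: 14.138 km
N: 27.841 km
O: 32.404 km
Sorted: G (6.423 km) < B (10.834 km) < M (14.138 km) < D (18.920 km) < …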